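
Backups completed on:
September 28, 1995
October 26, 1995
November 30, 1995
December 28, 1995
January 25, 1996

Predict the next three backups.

February 29, 1996; March 28, 1996; April 25, 1996

Every date is a Thursday; gaps 28, 35, 28, 28 days.
Each is the last Thursday of its month (at least one falls on the 29th or later, ruling out '4th Thursday').
February 1996 ends with Thursday February 29, 1996.
Last Thursday of March 1996: March 28, 1996.
Last Thursday of April 1996: April 25, 1996.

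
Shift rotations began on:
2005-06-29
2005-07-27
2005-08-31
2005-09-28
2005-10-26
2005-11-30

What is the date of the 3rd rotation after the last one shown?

These are Wednesdays with 28, 35, 28, 28, 35-day gaps.
Each is the final Wednesday of its month — 2005-06-29 is past the 28th, so '4th Wednesday' doesn't fit.
Last Wednesday of December 2005: 2005-12-28.
Last Wednesday of January 2006: 2006-01-25.
Last Wednesday of February 2006: 2006-02-22.

2006-02-22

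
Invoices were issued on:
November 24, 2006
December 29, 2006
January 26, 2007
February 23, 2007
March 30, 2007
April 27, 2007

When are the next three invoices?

These are Fridays with 35, 28, 28, 35, 28-day gaps.
Each is the final Friday of its month — December 29, 2006 is past the 28th, so '4th Friday' doesn't fit.
May 2007 ends with Friday May 25, 2007.
June 2007 ends with Friday June 29, 2007.
July 2007 ends with Friday July 27, 2007.

May 25, 2007; June 29, 2007; July 27, 2007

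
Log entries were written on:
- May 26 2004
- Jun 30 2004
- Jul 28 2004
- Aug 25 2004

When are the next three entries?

Every date is a Wednesday; gaps 35, 28, 28 days.
Each is the last Wednesday of its month (at least one falls on the 29th or later, ruling out '4th Wednesday').
Last Wednesday of September 2004: Sep 29 2004.
October 2004 ends with Wednesday Oct 27 2004.
Last Wednesday of November 2004: Nov 24 2004.

Sep 29 2004, Oct 27 2004, Nov 24 2004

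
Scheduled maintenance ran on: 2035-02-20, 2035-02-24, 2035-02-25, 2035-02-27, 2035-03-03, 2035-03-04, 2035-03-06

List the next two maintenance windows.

2035-03-10, 2035-03-11

Every event lands on a Tuesday or Saturday or Sunday (gaps cycle 4, 1, 2, 4, 1, 2).
So the schedule is: every Tuesday, Saturday and Sunday.
Next Saturday: 2035-03-10.
The following Sunday is 2035-03-11.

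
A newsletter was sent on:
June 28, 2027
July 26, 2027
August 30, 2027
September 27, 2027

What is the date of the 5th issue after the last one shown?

These are Mondays with 28, 35, 28-day gaps.
Each is the final Monday of its month — August 30, 2027 is past the 28th, so '4th Monday' doesn't fit.
Last Monday of October 2027: October 25, 2027.
November 2027 ends with Monday November 29, 2027.
Last Monday of December 2027: December 27, 2027.
Last Monday of January 2028: January 31, 2028.
February 2028 ends with Monday February 28, 2028.

February 28, 2028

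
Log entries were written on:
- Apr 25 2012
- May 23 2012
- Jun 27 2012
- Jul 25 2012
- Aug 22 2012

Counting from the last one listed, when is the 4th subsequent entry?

Dec 26 2012

These are Wednesdays at 28- or 35-day spacing (28, 35, 28, 28).
The pattern: 4th Wednesday of the month.
4th Wednesday of September 2012: Sep 26 2012.
October 2012 — 4th Wednesday is Oct 24 2012.
November 2012 — 4th Wednesday is Nov 28 2012.
December 2012 — 4th Wednesday is Dec 26 2012.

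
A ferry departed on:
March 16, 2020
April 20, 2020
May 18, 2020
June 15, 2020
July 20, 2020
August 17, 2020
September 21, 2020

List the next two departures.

Gaps: 35, 28, 28, 35, 28, 35 days — a mix of 28 and 35. Every date is a Monday.
Each is the 3rd Monday of its month.
October 2020 — 3rd Monday is October 19, 2020.
3rd Monday of November 2020: November 16, 2020.

October 19, 2020; November 16, 2020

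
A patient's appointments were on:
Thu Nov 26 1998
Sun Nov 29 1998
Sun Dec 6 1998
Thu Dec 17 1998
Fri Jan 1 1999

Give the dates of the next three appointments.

Wed Jan 20 1999, Fri Feb 12 1999, Thu Mar 11 1999

Gaps: 3, 7, 11, 15 days — each gap is 4 larger than the previous one.
Next gap: 19 days. Fri Jan 1 1999 + 19 days = Wed Jan 20 1999.
Next gap: 23 days. Wed Jan 20 1999 + 23 days = Fri Feb 12 1999.
Next gap: 27 days. Fri Feb 12 1999 + 27 days = Thu Mar 11 1999.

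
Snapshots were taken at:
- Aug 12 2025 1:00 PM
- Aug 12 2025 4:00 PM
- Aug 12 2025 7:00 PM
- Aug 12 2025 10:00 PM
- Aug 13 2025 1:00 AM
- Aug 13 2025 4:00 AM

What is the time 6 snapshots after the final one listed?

Aug 13 2025 10:00 PM

The interval is a steady 3 hours (3, 3, 3, 3, 3).
Aug 13 2025 4:00 AM + 3 h = Aug 13 2025 7:00 AM.
Aug 13 2025 7:00 AM + 3 h = Aug 13 2025 10:00 AM.
Aug 13 2025 10:00 AM + 3 h = Aug 13 2025 1:00 PM.
Aug 13 2025 1:00 PM + 3 h = Aug 13 2025 4:00 PM.
Aug 13 2025 4:00 PM + 3 h = Aug 13 2025 7:00 PM.
Aug 13 2025 7:00 PM + 3 h = Aug 13 2025 10:00 PM.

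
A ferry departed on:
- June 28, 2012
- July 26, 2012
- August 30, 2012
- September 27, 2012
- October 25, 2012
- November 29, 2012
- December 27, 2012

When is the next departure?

January 31, 2013

These are Thursdays with 28, 35, 28, 28, 35, 28-day gaps.
Each is the final Thursday of its month — August 30, 2012 is past the 28th, so '4th Thursday' doesn't fit.
Last Thursday of January 2013: January 31, 2013.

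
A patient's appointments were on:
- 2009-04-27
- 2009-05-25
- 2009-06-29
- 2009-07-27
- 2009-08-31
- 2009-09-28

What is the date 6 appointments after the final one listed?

All Mondays; the gaps (28, 35, 28, 35, 28) vary with month length.
This is the last Monday of each month.
Last Monday of October 2009: 2009-10-26.
November 2009 ends with Monday 2009-11-30.
December 2009 ends with Monday 2009-12-28.
Last Monday of January 2010: 2010-01-25.
February 2010 ends with Monday 2010-02-22.
March 2010 ends with Monday 2010-03-29.

2010-03-29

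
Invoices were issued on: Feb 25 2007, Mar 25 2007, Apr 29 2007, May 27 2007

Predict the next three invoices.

Jun 24 2007, Jul 29 2007, Aug 26 2007

All Sundays; the gaps (28, 35, 28) vary with month length.
This is the last Sunday of each month.
June 2007 ends with Sunday Jun 24 2007.
Last Sunday of July 2007: Jul 29 2007.
Last Sunday of August 2007: Aug 26 2007.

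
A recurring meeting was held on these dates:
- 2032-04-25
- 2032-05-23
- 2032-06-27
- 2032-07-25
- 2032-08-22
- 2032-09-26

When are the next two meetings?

2032-10-24, 2032-11-28

All dates are Sundays, 28, 35, 28, 28, 35 days apart.
Specifically, the 4th Sunday of each month.
October 2032 — 4th Sunday is 2032-10-24.
4th Sunday of November 2032: 2032-11-28.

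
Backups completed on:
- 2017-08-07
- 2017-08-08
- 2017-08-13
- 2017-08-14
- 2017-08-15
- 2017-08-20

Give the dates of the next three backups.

Gaps: 1, 5, 1, 1, 5 days — not constant, but cyclic with period 3.
The events fall on every Monday, Tuesday and Sunday.
The following Monday is 2017-08-21.
The following Tuesday is 2017-08-22.
The following Sunday is 2017-08-27.

2017-08-21, 2017-08-22, 2017-08-27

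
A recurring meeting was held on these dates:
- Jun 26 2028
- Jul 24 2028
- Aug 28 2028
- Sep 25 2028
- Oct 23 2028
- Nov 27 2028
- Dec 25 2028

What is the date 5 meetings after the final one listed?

May 28 2029

These are Mondays at 28- or 35-day spacing (28, 35, 28, 28, 35, 28).
The pattern: 4th Monday of the month.
4th Monday of January 2029: Jan 22 2029.
February 2029 — 4th Monday is Feb 26 2029.
March 2029 — 4th Monday is Mar 26 2029.
4th Monday of April 2029: Apr 23 2029.
May 2029 — 4th Monday is May 28 2029.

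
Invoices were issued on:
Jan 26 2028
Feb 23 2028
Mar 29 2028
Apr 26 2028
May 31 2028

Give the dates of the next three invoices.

Jun 28 2028, Jul 26 2028, Aug 30 2028

All Wednesdays; the gaps (28, 35, 28, 35) vary with month length.
This is the last Wednesday of each month.
Last Wednesday of June 2028: Jun 28 2028.
July 2028 ends with Wednesday Jul 26 2028.
Last Wednesday of August 2028: Aug 30 2028.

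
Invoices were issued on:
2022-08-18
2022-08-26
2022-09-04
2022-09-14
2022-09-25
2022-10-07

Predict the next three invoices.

Gaps: 8, 9, 10, 11, 12 days — each gap is 1 larger than the previous one.
Next gap: 13 days. 2022-10-07 + 13 days = 2022-10-20.
Next gap: 14 days. 2022-10-20 + 14 days = 2022-11-03.
Next gap: 15 days. 2022-11-03 + 15 days = 2022-11-18.

2022-10-20, 2022-11-03, 2022-11-18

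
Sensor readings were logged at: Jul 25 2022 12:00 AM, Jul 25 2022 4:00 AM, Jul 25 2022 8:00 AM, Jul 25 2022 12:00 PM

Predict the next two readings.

Gaps: 4, 4, 4 hours — each event is 4 hours after the previous one.
Jul 25 2022 12:00 PM + 4 h = Jul 25 2022 4:00 PM.
Jul 25 2022 4:00 PM + 4 h = Jul 25 2022 8:00 PM.

Jul 25 2022 4:00 PM, Jul 25 2022 8:00 PM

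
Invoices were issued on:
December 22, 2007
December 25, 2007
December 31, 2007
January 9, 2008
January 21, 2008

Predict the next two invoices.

February 5, 2008; February 23, 2008

The spacing grows by 3 each time: 3, 6, 9, 12 days.
Next gap: 15 days. January 21, 2008 + 15 days = February 5, 2008.
Next gap: 18 days. February 5, 2008 + 18 days = February 23, 2008.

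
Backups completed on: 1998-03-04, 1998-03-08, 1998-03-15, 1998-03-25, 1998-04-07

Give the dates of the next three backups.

1998-04-23, 1998-05-12, 1998-06-03

Gaps: 4, 7, 10, 13 days — each gap is 3 larger than the previous one.
Next gap: 16 days. 1998-04-07 + 16 days = 1998-04-23.
Next gap: 19 days. 1998-04-23 + 19 days = 1998-05-12.
Next gap: 22 days. 1998-05-12 + 22 days = 1998-06-03.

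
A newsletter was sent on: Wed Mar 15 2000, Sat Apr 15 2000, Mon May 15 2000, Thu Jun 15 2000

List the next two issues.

Sat Jul 15 2000, Tue Aug 15 2000

Each date is the 15th; the gaps (31, 30, 31) track the month lengths.
The rule is the 15th of each month.
Next: July 2000 → Sat Jul 15 2000.
Next: August 2000 → Tue Aug 15 2000.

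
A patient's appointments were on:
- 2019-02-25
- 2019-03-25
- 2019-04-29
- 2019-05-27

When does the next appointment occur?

These are Mondays with 28, 35, 28-day gaps.
Each is the final Monday of its month — 2019-04-29 is past the 28th, so '4th Monday' doesn't fit.
Last Monday of June 2019: 2019-06-24.

2019-06-24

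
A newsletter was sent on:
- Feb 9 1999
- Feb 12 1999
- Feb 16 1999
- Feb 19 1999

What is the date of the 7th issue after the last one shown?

Mar 16 1999

The gap pattern 3, 4, 3 repeats every 2 events.
These are the Tuesdays and Fridays of each week.
The following Tuesday is Feb 23 1999.
The following Friday is Feb 26 1999.
Next Tuesday: Mar 2 1999.
The following Friday is Mar 5 1999.
Next Tuesday: Mar 9 1999.
Next Friday: Mar 12 1999.
The following Tuesday is Mar 16 1999.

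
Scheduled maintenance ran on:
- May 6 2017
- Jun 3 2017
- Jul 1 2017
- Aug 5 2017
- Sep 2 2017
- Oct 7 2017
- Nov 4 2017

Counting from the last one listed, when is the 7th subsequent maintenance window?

Gaps: 28, 28, 35, 28, 35, 28 days — a mix of 28 and 35. Every date is a Saturday.
Each is the 1st Saturday of its month.
1st Saturday of December 2017: Dec 2 2017.
1st Saturday of January 2018: Jan 6 2018.
1st Saturday of February 2018: Feb 3 2018.
March 2018 — 1st Saturday is Mar 3 2018.
1st Saturday of April 2018: Apr 7 2018.
1st Saturday of May 2018: May 5 2018.
June 2018 — 1st Saturday is Jun 2 2018.

Jun 2 2018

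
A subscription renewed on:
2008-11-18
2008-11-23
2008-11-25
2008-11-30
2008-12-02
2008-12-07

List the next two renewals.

2008-12-09, 2008-12-14

Gaps: 5, 2, 5, 2, 5 days — not constant, but cyclic with period 2.
The events fall on every Tuesday and Sunday.
The following Tuesday is 2008-12-09.
Next Sunday: 2008-12-14.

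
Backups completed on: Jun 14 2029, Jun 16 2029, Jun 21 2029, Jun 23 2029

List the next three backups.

The gap pattern 2, 5, 2 repeats every 2 events.
These are the Thursdays and Saturdays of each week.
Next Thursday: Jun 28 2029.
Next Saturday: Jun 30 2029.
The following Thursday is Jul 5 2029.

Jun 28 2029, Jun 30 2029, Jul 5 2029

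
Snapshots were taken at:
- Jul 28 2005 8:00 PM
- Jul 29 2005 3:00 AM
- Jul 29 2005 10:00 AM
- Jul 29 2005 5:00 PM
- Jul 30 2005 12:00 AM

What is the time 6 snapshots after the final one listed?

The interval is a steady 7 hours (7, 7, 7, 7).
Jul 30 2005 12:00 AM + 7 h = Jul 30 2005 7:00 AM.
Jul 30 2005 7:00 AM + 7 h = Jul 30 2005 2:00 PM.
Jul 30 2005 2:00 PM + 7 h = Jul 30 2005 9:00 PM.
Jul 30 2005 9:00 PM + 7 h = Jul 31 2005 4:00 AM.
Jul 31 2005 4:00 AM + 7 h = Jul 31 2005 11:00 AM.
Jul 31 2005 11:00 AM + 7 h = Jul 31 2005 6:00 PM.

Jul 31 2005 6:00 PM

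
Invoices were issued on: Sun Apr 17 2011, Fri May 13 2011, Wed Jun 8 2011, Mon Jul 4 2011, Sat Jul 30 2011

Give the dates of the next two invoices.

The spacing is 26, 26, 26, 26 days — always 26 days.
Sat Jul 30 2011 + 26 days = Thu Aug 25 2011.
Thu Aug 25 2011 + 26 days = Tue Sep 20 2011.

Thu Aug 25 2011, Tue Sep 20 2011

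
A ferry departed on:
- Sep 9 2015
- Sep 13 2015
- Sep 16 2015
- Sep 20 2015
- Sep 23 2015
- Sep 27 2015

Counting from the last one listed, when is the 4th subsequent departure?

Oct 11 2015

The gap pattern 4, 3, 4, 3, 4 repeats every 2 events.
These are the Wednesdays and Sundays of each week.
The following Wednesday is Sep 30 2015.
The following Sunday is Oct 4 2015.
Next Wednesday: Oct 7 2015.
The following Sunday is Oct 11 2015.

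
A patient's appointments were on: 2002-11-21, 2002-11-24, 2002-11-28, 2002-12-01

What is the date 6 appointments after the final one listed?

2002-12-22

Gaps: 3, 4, 3 days — not constant, but cyclic with period 2.
The events fall on every Thursday and Sunday.
The following Thursday is 2002-12-05.
The following Sunday is 2002-12-08.
The following Thursday is 2002-12-12.
Next Sunday: 2002-12-15.
The following Thursday is 2002-12-19.
The following Sunday is 2002-12-22.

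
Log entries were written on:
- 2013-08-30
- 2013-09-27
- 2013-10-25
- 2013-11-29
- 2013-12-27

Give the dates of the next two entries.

2014-01-31, 2014-02-28

Every date is a Friday; gaps 28, 28, 35, 28 days.
Each is the last Friday of its month (at least one falls on the 29th or later, ruling out '4th Friday').
Last Friday of January 2014: 2014-01-31.
February 2014 ends with Friday 2014-02-28.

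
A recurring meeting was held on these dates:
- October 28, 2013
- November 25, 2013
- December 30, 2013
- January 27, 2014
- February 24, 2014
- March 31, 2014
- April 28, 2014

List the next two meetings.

May 26, 2014; June 30, 2014

All Mondays; the gaps (28, 35, 28, 28, 35, 28) vary with month length.
This is the last Monday of each month.
Last Monday of May 2014: May 26, 2014.
June 2014 ends with Monday June 30, 2014.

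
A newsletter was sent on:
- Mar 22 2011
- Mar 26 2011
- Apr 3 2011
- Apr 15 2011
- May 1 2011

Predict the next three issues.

May 21 2011, Jun 14 2011, Jul 12 2011

Intervals are 4, 8, 12, 16 days — an arithmetic progression with common difference 4.
Next gap: 20 days. May 1 2011 + 20 days = May 21 2011.
Next gap: 24 days. May 21 2011 + 24 days = Jun 14 2011.
Next gap: 28 days. Jun 14 2011 + 28 days = Jul 12 2011.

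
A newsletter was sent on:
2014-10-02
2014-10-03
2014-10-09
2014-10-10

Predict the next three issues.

The gap pattern 1, 6, 1 repeats every 2 events.
These are the Thursdays and Fridays of each week.
The following Thursday is 2014-10-16.
Next Friday: 2014-10-17.
Next Thursday: 2014-10-23.

2014-10-16, 2014-10-17, 2014-10-23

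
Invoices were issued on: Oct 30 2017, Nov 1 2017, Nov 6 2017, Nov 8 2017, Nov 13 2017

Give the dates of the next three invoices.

Nov 15 2017, Nov 20 2017, Nov 22 2017

Every event lands on a Monday or Wednesday (gaps cycle 2, 5, 2, 5).
So the schedule is: every Monday and Wednesday.
The following Wednesday is Nov 15 2017.
The following Monday is Nov 20 2017.
Next Wednesday: Nov 22 2017.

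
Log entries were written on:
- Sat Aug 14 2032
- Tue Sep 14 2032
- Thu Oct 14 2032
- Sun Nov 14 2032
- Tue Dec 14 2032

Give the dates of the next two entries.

Fri Jan 14 2033, Mon Feb 14 2033

Each date is the 14th; the gaps (31, 30, 31, 30) track the month lengths.
The rule is the 14th of each month.
January 2033: Fri Jan 14 2033.
Next: February 2033 → Mon Feb 14 2033.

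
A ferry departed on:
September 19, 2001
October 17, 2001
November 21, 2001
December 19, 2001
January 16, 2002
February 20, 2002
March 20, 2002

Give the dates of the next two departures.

All dates are Wednesdays, 28, 35, 28, 28, 35, 28 days apart.
Specifically, the 3rd Wednesday of each month.
April 2002 — 3rd Wednesday is April 17, 2002.
3rd Wednesday of May 2002: May 15, 2002.

April 17, 2002; May 15, 2002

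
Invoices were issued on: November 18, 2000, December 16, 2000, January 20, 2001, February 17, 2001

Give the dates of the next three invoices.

Gaps: 28, 35, 28 days — a mix of 28 and 35. Every date is a Saturday.
Each is the 3rd Saturday of its month.
3rd Saturday of March 2001: March 17, 2001.
April 2001 — 3rd Saturday is April 21, 2001.
May 2001 — 3rd Saturday is May 19, 2001.

March 17, 2001; April 21, 2001; May 19, 2001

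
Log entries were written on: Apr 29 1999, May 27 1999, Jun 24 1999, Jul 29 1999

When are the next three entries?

Aug 26 1999, Sep 30 1999, Oct 28 1999

All Thursdays; the gaps (28, 28, 35) vary with month length.
This is the last Thursday of each month.
Last Thursday of August 1999: Aug 26 1999.
September 1999 ends with Thursday Sep 30 1999.
October 1999 ends with Thursday Oct 28 1999.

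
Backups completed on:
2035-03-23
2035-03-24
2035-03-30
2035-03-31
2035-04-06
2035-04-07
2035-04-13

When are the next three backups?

Every event lands on a Friday or Saturday (gaps cycle 1, 6, 1, 6, 1, 6).
So the schedule is: every Friday and Saturday.
The following Saturday is 2035-04-14.
Next Friday: 2035-04-20.
The following Saturday is 2035-04-21.

2035-04-14, 2035-04-20, 2035-04-21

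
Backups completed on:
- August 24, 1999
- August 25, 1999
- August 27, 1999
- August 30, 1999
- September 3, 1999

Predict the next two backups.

September 8, 1999; September 14, 1999

Gaps: 1, 2, 3, 4 days — each gap is 1 larger than the previous one.
Next gap: 5 days. September 3, 1999 + 5 days = September 8, 1999.
Next gap: 6 days. September 8, 1999 + 6 days = September 14, 1999.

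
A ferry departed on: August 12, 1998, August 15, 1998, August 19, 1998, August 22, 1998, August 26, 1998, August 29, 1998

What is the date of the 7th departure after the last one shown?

Gaps: 3, 4, 3, 4, 3 days — not constant, but cyclic with period 2.
The events fall on every Wednesday and Saturday.
The following Wednesday is September 2, 1998.
The following Saturday is September 5, 1998.
Next Wednesday: September 9, 1998.
The following Saturday is September 12, 1998.
The following Wednesday is September 16, 1998.
Next Saturday: September 19, 1998.
The following Wednesday is September 23, 1998.

September 23, 1998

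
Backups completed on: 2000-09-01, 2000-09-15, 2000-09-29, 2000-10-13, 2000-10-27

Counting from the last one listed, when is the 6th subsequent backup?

2001-01-19

Every event comes 14 days after the last (14, 14, 14, 14).
2000-10-27 + 14 days = 2000-11-10.
2000-11-10 + 14 days = 2000-11-24.
2000-11-24 + 14 days = 2000-12-08.
2000-12-08 + 14 days = 2000-12-22.
2000-12-22 + 14 days = 2001-01-05.
2001-01-05 + 14 days = 2001-01-19.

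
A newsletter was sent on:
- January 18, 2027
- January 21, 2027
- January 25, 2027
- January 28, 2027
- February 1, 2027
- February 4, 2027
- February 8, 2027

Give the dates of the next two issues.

Every event lands on a Monday or Thursday (gaps cycle 3, 4, 3, 4, 3, 4).
So the schedule is: every Monday and Thursday.
The following Thursday is February 11, 2027.
The following Monday is February 15, 2027.

February 11, 2027; February 15, 2027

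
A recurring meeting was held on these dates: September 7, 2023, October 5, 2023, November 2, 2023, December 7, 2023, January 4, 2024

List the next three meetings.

These are Thursdays at 28- or 35-day spacing (28, 28, 35, 28).
The pattern: 1st Thursday of the month.
1st Thursday of February 2024: February 1, 2024.
1st Thursday of March 2024: March 7, 2024.
April 2024 — 1st Thursday is April 4, 2024.

February 1, 2024; March 7, 2024; April 4, 2024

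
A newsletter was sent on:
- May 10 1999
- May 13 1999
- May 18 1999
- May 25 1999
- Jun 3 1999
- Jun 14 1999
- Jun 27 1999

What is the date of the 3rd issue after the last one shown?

Gaps: 3, 5, 7, 9, 11, 13 days — each gap is 2 larger than the previous one.
Next gap: 15 days. Jun 27 1999 + 15 days = Jul 12 1999.
Next gap: 17 days. Jul 12 1999 + 17 days = Jul 29 1999.
Next gap: 19 days. Jul 29 1999 + 19 days = Aug 17 1999.

Aug 17 1999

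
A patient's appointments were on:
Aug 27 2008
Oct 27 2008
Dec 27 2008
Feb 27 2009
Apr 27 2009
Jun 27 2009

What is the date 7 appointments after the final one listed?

Aug 27 2010

The day-of-month is always 27 (61, 61, 62, 59, 61 days between events).
So this recurs on the 27th of every 2 months.
Next: August 2009 → Aug 27 2009.
Next: October 2009 → Oct 27 2009.
Next: December 2009 → Dec 27 2009.
February 2010: Feb 27 2010.
Next: April 2010 → Apr 27 2010.
Next: June 2010 → Jun 27 2010.
Next: August 2010 → Aug 27 2010.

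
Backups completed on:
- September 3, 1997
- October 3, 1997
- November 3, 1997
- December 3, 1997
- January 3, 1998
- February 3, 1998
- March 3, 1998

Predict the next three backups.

Gaps: 30, 31, 30, 31, 31, 28 days — not constant. Every event is on the 3rd of the month.
Pattern: the 3rd of each month.
April 1998: April 3, 1998.
May 1998: May 3, 1998.
June 1998: June 3, 1998.

April 3, 1998; May 3, 1998; June 3, 1998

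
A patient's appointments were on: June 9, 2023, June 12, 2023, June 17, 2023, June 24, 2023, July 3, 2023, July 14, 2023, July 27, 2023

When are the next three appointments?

August 11, 2023; August 28, 2023; September 16, 2023

Gaps: 3, 5, 7, 9, 11, 13 days — each gap is 2 larger than the previous one.
Next gap: 15 days. July 27, 2023 + 15 days = August 11, 2023.
Next gap: 17 days. August 11, 2023 + 17 days = August 28, 2023.
Next gap: 19 days. August 28, 2023 + 19 days = September 16, 2023.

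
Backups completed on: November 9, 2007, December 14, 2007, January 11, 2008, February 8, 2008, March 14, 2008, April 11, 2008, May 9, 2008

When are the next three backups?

These are Fridays at 28- or 35-day spacing (35, 28, 28, 35, 28, 28).
The pattern: 2nd Friday of the month.
June 2008 — 2nd Friday is June 13, 2008.
2nd Friday of July 2008: July 11, 2008.
2nd Friday of August 2008: August 8, 2008.

June 13, 2008; July 11, 2008; August 8, 2008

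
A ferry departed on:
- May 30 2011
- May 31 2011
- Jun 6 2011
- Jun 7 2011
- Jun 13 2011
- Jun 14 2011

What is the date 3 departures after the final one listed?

Gaps: 1, 6, 1, 6, 1 days — not constant, but cyclic with period 2.
The events fall on every Monday and Tuesday.
Next Monday: Jun 20 2011.
The following Tuesday is Jun 21 2011.
The following Monday is Jun 27 2011.

Jun 27 2011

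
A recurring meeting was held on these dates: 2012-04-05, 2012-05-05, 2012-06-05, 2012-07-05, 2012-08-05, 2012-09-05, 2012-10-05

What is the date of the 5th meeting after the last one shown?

Gaps: 30, 31, 30, 31, 31, 30 days — not constant. Every event is on the 5th of the month.
Pattern: the 5th of each month.
November 2012: 2012-11-05.
December 2012: 2012-12-05.
Next: January 2013 → 2013-01-05.
Next: February 2013 → 2013-02-05.
Next: March 2013 → 2013-03-05.

2013-03-05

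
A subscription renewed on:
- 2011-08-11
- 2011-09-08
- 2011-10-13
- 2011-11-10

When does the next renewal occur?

2011-12-08

These are Thursdays at 28- or 35-day spacing (28, 35, 28).
The pattern: 2nd Thursday of the month.
December 2011 — 2nd Thursday is 2011-12-08.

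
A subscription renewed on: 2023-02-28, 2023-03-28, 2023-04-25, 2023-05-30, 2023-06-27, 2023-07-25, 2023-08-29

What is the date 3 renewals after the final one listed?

2023-11-28

These are Tuesdays with 28, 28, 35, 28, 28, 35-day gaps.
Each is the final Tuesday of its month — 2023-05-30 is past the 28th, so '4th Tuesday' doesn't fit.
Last Tuesday of September 2023: 2023-09-26.
Last Tuesday of October 2023: 2023-10-31.
November 2023 ends with Tuesday 2023-11-28.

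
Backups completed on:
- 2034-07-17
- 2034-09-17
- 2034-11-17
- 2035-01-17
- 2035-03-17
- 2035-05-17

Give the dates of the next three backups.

2035-07-17, 2035-09-17, 2035-11-17

Each date is the 17th; the gaps (62, 61, 61, 59, 61) track the month lengths.
The rule is the 17th of every 2 months.
Next: July 2035 → 2035-07-17.
Next: September 2035 → 2035-09-17.
November 2035: 2035-11-17.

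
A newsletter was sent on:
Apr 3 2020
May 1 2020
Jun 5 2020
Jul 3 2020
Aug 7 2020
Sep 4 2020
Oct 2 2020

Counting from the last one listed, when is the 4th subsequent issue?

Feb 5 2021

Gaps: 28, 35, 28, 35, 28, 28 days — a mix of 28 and 35. Every date is a Friday.
Each is the 1st Friday of its month.
1st Friday of November 2020: Nov 6 2020.
1st Friday of December 2020: Dec 4 2020.
January 2021 — 1st Friday is Jan 1 2021.
February 2021 — 1st Friday is Feb 5 2021.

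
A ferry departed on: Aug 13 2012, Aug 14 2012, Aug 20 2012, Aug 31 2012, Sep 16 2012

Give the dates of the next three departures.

Oct 7 2012, Nov 2 2012, Dec 3 2012

Gaps: 1, 6, 11, 16 days — each gap is 5 larger than the previous one.
Next gap: 21 days. Sep 16 2012 + 21 days = Oct 7 2012.
Next gap: 26 days. Oct 7 2012 + 26 days = Nov 2 2012.
Next gap: 31 days. Nov 2 2012 + 31 days = Dec 3 2012.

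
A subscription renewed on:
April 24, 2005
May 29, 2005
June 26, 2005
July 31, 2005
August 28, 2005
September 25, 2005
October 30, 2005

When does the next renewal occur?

November 27, 2005

These are Sundays with 35, 28, 35, 28, 28, 35-day gaps.
Each is the final Sunday of its month — May 29, 2005 is past the 28th, so '4th Sunday' doesn't fit.
November 2005 ends with Sunday November 27, 2005.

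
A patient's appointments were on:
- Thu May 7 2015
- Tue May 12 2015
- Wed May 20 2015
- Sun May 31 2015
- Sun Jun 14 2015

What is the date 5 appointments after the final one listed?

Gaps: 5, 8, 11, 14 days — each gap is 3 larger than the previous one.
Next gap: 17 days. Sun Jun 14 2015 + 17 days = Wed Jul 1 2015.
Next gap: 20 days. Wed Jul 1 2015 + 20 days = Tue Jul 21 2015.
Next gap: 23 days. Tue Jul 21 2015 + 23 days = Thu Aug 13 2015.
Next gap: 26 days. Thu Aug 13 2015 + 26 days = Tue Sep 8 2015.
Next gap: 29 days. Tue Sep 8 2015 + 29 days = Wed Oct 7 2015.

Wed Oct 7 2015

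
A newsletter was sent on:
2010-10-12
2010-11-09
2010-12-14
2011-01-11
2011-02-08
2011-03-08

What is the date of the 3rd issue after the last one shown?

These are Tuesdays at 28- or 35-day spacing (28, 35, 28, 28, 28).
The pattern: 2nd Tuesday of the month.
April 2011 — 2nd Tuesday is 2011-04-12.
May 2011 — 2nd Tuesday is 2011-05-10.
2nd Tuesday of June 2011: 2011-06-14.

2011-06-14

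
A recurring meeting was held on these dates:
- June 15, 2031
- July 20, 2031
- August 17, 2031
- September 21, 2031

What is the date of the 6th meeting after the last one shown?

March 21, 2032

All dates are Sundays, 35, 28, 35 days apart.
Specifically, the 3rd Sunday of each month.
October 2031 — 3rd Sunday is October 19, 2031.
November 2031 — 3rd Sunday is November 16, 2031.
3rd Sunday of December 2031: December 21, 2031.
January 2032 — 3rd Sunday is January 18, 2032.
February 2032 — 3rd Sunday is February 15, 2032.
3rd Sunday of March 2032: March 21, 2032.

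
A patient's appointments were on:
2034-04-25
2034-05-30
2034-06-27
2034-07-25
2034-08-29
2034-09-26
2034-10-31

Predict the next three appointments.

2034-11-28, 2034-12-26, 2035-01-30

All Tuesdays; the gaps (35, 28, 28, 35, 28, 35) vary with month length.
This is the last Tuesday of each month.
November 2034 ends with Tuesday 2034-11-28.
Last Tuesday of December 2034: 2034-12-26.
January 2035 ends with Tuesday 2035-01-30.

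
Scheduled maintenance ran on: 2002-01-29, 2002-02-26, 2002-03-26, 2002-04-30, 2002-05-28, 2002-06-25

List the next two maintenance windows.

Every date is a Tuesday; gaps 28, 28, 35, 28, 28 days.
Each is the last Tuesday of its month (at least one falls on the 29th or later, ruling out '4th Tuesday').
July 2002 ends with Tuesday 2002-07-30.
August 2002 ends with Tuesday 2002-08-27.

2002-07-30, 2002-08-27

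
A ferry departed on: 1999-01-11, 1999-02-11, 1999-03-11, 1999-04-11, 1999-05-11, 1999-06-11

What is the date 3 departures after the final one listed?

1999-09-11

Gaps: 31, 28, 31, 30, 31 days — not constant. Every event is on the 11th of the month.
Pattern: the 11th of each month.
Next: July 1999 → 1999-07-11.
Next: August 1999 → 1999-08-11.
September 1999: 1999-09-11.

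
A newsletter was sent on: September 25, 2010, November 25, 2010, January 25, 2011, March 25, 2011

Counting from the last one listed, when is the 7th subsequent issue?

Gaps: 61, 61, 59 days — not constant. Every event is on the 25th of the month.
Pattern: the 25th of every 2 months.
Next: May 2011 → May 25, 2011.
July 2011: July 25, 2011.
Next: September 2011 → September 25, 2011.
November 2011: November 25, 2011.
January 2012: January 25, 2012.
Next: March 2012 → March 25, 2012.
May 2012: May 25, 2012.

May 25, 2012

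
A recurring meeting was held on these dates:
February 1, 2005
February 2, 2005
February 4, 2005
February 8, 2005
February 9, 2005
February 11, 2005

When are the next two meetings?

February 15, 2005; February 16, 2005

Every event lands on a Tuesday or Wednesday or Friday (gaps cycle 1, 2, 4, 1, 2).
So the schedule is: every Tuesday, Wednesday and Friday.
Next Tuesday: February 15, 2005.
Next Wednesday: February 16, 2005.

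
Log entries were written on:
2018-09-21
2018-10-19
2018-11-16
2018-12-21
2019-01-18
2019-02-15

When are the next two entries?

2019-03-15, 2019-04-19

Gaps: 28, 28, 35, 28, 28 days — a mix of 28 and 35. Every date is a Friday.
Each is the 3rd Friday of its month.
3rd Friday of March 2019: 2019-03-15.
April 2019 — 3rd Friday is 2019-04-19.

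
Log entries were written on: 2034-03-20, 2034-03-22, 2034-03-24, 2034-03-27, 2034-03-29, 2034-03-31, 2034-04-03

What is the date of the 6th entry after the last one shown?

The gap pattern 2, 2, 3, 2, 2, 3 repeats every 3 events.
These are the Mondays, Wednesdays and Fridays of each week.
The following Wednesday is 2034-04-05.
The following Friday is 2034-04-07.
Next Monday: 2034-04-10.
The following Wednesday is 2034-04-12.
Next Friday: 2034-04-14.
The following Monday is 2034-04-17.

2034-04-17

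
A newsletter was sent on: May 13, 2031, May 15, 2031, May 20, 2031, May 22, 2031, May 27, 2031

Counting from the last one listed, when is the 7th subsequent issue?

June 19, 2031

Every event lands on a Tuesday or Thursday (gaps cycle 2, 5, 2, 5).
So the schedule is: every Tuesday and Thursday.
Next Thursday: May 29, 2031.
The following Tuesday is June 3, 2031.
The following Thursday is June 5, 2031.
Next Tuesday: June 10, 2031.
The following Thursday is June 12, 2031.
The following Tuesday is June 17, 2031.
The following Thursday is June 19, 2031.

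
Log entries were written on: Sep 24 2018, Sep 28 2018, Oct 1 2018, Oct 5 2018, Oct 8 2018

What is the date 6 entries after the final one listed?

Every event lands on a Monday or Friday (gaps cycle 4, 3, 4, 3).
So the schedule is: every Monday and Friday.
Next Friday: Oct 12 2018.
Next Monday: Oct 15 2018.
Next Friday: Oct 19 2018.
Next Monday: Oct 22 2018.
Next Friday: Oct 26 2018.
The following Monday is Oct 29 2018.

Oct 29 2018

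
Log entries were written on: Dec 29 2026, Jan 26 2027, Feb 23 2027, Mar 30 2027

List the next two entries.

Apr 27 2027, May 25 2027

These are Tuesdays with 28, 28, 35-day gaps.
Each is the final Tuesday of its month — Dec 29 2026 is past the 28th, so '4th Tuesday' doesn't fit.
April 2027 ends with Tuesday Apr 27 2027.
Last Tuesday of May 2027: May 25 2027.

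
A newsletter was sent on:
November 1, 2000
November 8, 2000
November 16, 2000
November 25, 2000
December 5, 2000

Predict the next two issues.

Gaps: 7, 8, 9, 10 days — each gap is 1 larger than the previous one.
Next gap: 11 days. December 5, 2000 + 11 days = December 16, 2000.
Next gap: 12 days. December 16, 2000 + 12 days = December 28, 2000.

December 16, 2000; December 28, 2000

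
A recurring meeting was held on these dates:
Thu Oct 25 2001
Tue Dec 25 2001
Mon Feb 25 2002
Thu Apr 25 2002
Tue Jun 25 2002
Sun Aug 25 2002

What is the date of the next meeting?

Gaps: 61, 62, 59, 61, 61 days — not constant. Every event is on the 25th of the month.
Pattern: the 25th of every 2 months.
Next: October 2002 → Fri Oct 25 2002.

Fri Oct 25 2002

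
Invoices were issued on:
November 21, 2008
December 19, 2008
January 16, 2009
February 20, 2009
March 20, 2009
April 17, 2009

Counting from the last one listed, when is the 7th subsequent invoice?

Gaps: 28, 28, 35, 28, 28 days — a mix of 28 and 35. Every date is a Friday.
Each is the 3rd Friday of its month.
May 2009 — 3rd Friday is May 15, 2009.
June 2009 — 3rd Friday is June 19, 2009.
3rd Friday of July 2009: July 17, 2009.
August 2009 — 3rd Friday is August 21, 2009.
September 2009 — 3rd Friday is September 18, 2009.
October 2009 — 3rd Friday is October 16, 2009.
November 2009 — 3rd Friday is November 20, 2009.

November 20, 2009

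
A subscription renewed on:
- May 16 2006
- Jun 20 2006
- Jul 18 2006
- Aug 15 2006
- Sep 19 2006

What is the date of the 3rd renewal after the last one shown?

All dates are Tuesdays, 35, 28, 28, 35 days apart.
Specifically, the 3rd Tuesday of each month.
October 2006 — 3rd Tuesday is Oct 17 2006.
November 2006 — 3rd Tuesday is Nov 21 2006.
December 2006 — 3rd Tuesday is Dec 19 2006.

Dec 19 2006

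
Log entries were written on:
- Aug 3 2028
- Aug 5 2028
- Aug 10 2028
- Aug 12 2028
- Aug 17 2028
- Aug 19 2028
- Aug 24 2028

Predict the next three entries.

Aug 26 2028, Aug 31 2028, Sep 2 2028

Every event lands on a Thursday or Saturday (gaps cycle 2, 5, 2, 5, 2, 5).
So the schedule is: every Thursday and Saturday.
Next Saturday: Aug 26 2028.
Next Thursday: Aug 31 2028.
Next Saturday: Sep 2 2028.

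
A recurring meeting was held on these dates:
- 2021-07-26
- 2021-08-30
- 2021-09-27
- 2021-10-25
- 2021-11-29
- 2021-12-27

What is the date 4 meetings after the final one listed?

All Mondays; the gaps (35, 28, 28, 35, 28) vary with month length.
This is the last Monday of each month.
Last Monday of January 2022: 2022-01-31.
February 2022 ends with Monday 2022-02-28.
March 2022 ends with Monday 2022-03-28.
Last Monday of April 2022: 2022-04-25.

2022-04-25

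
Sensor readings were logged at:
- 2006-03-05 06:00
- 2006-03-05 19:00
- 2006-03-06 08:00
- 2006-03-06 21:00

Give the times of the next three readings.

Gaps: 13, 13, 13 hours — each event is 13 hours after the previous one.
2006-03-06 21:00 + 13 h = 2006-03-07 10:00.
2006-03-07 10:00 + 13 h = 2006-03-07 23:00.
2006-03-07 23:00 + 13 h = 2006-03-08 12:00.

2006-03-07 10:00, 2006-03-07 23:00, 2006-03-08 12:00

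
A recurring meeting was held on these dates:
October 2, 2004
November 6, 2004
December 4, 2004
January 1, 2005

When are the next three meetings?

Gaps: 35, 28, 28 days — a mix of 28 and 35. Every date is a Saturday.
Each is the 1st Saturday of its month.
February 2005 — 1st Saturday is February 5, 2005.
March 2005 — 1st Saturday is March 5, 2005.
April 2005 — 1st Saturday is April 2, 2005.

February 5, 2005; March 5, 2005; April 2, 2005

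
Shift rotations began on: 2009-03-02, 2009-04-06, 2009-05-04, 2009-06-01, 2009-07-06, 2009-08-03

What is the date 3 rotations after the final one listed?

2009-11-02

All dates are Mondays, 35, 28, 28, 35, 28 days apart.
Specifically, the 1st Monday of each month.
September 2009 — 1st Monday is 2009-09-07.
1st Monday of October 2009: 2009-10-05.
1st Monday of November 2009: 2009-11-02.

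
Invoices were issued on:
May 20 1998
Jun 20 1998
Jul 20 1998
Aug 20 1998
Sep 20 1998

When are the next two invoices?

Each date is the 20th; the gaps (31, 30, 31, 31) track the month lengths.
The rule is the 20th of each month.
October 1998: Oct 20 1998.
November 1998: Nov 20 1998.

Oct 20 1998, Nov 20 1998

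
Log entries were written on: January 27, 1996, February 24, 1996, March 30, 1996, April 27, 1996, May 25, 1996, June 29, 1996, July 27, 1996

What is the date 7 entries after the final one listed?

These are Saturdays with 28, 35, 28, 28, 35, 28-day gaps.
Each is the final Saturday of its month — March 30, 1996 is past the 28th, so '4th Saturday' doesn't fit.
Last Saturday of August 1996: August 31, 1996.
September 1996 ends with Saturday September 28, 1996.
Last Saturday of October 1996: October 26, 1996.
November 1996 ends with Saturday November 30, 1996.
Last Saturday of December 1996: December 28, 1996.
Last Saturday of January 1997: January 25, 1997.
February 1997 ends with Saturday February 22, 1997.

February 22, 1997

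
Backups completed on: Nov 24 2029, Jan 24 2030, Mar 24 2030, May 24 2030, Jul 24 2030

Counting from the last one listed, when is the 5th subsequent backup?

The day-of-month is always 24 (61, 59, 61, 61 days between events).
So this recurs on the 24th of every 2 months.
Next: September 2030 → Sep 24 2030.
Next: November 2030 → Nov 24 2030.
Next: January 2031 → Jan 24 2031.
March 2031: Mar 24 2031.
Next: May 2031 → May 24 2031.

May 24 2031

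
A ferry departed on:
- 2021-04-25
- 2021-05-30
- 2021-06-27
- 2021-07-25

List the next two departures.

2021-08-29, 2021-09-26

Every date is a Sunday; gaps 35, 28, 28 days.
Each is the last Sunday of its month (at least one falls on the 29th or later, ruling out '4th Sunday').
August 2021 ends with Sunday 2021-08-29.
Last Sunday of September 2021: 2021-09-26.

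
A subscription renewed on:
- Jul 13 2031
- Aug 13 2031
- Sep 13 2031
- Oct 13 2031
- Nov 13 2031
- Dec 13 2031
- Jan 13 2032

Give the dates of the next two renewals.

Feb 13 2032, Mar 13 2032

Gaps: 31, 31, 30, 31, 30, 31 days — not constant. Every event is on the 13th of the month.
Pattern: the 13th of each month.
Next: February 2032 → Feb 13 2032.
March 2032: Mar 13 2032.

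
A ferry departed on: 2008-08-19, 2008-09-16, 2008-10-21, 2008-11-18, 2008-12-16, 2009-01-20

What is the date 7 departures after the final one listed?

All dates are Tuesdays, 28, 35, 28, 28, 35 days apart.
Specifically, the 3rd Tuesday of each month.
February 2009 — 3rd Tuesday is 2009-02-17.
March 2009 — 3rd Tuesday is 2009-03-17.
April 2009 — 3rd Tuesday is 2009-04-21.
May 2009 — 3rd Tuesday is 2009-05-19.
3rd Tuesday of June 2009: 2009-06-16.
July 2009 — 3rd Tuesday is 2009-07-21.
3rd Tuesday of August 2009: 2009-08-18.

2009-08-18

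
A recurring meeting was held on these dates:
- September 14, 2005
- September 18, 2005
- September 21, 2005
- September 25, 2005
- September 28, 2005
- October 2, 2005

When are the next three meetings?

Gaps: 4, 3, 4, 3, 4 days — not constant, but cyclic with period 2.
The events fall on every Wednesday and Sunday.
Next Wednesday: October 5, 2005.
The following Sunday is October 9, 2005.
The following Wednesday is October 12, 2005.

October 5, 2005; October 9, 2005; October 12, 2005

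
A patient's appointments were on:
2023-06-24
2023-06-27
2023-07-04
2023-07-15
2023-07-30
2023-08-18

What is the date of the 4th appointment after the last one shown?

Intervals are 3, 7, 11, 15, 19 days — an arithmetic progression with common difference 4.
Next gap: 23 days. 2023-08-18 + 23 days = 2023-09-10.
Next gap: 27 days. 2023-09-10 + 27 days = 2023-10-07.
Next gap: 31 days. 2023-10-07 + 31 days = 2023-11-07.
Next gap: 35 days. 2023-11-07 + 35 days = 2023-12-12.

2023-12-12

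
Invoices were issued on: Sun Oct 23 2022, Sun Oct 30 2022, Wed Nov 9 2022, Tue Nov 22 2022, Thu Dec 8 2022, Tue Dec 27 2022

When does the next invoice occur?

Wed Jan 18 2023

Intervals are 7, 10, 13, 16, 19 days — an arithmetic progression with common difference 3.
Next gap: 22 days. Tue Dec 27 2022 + 22 days = Wed Jan 18 2023.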